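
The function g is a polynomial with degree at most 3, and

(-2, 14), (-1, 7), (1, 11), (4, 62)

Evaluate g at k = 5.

Write g(k) = ak³ + bk² + ck + d; the 4 given values yield a linear system in the 4 coefficients.
Solving, the leading coefficient vanishes, and g(k) = 3k² + 2k + 6.
Then g(5) = 91.

91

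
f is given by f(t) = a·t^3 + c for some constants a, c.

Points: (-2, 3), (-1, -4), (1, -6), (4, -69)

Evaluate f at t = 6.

From f(-2) = 3 and f(-1) = -4: -8a + c = 3 and -1a + c = -4.
Subtracting: 7a = -7, so a = -1; then c = 3 − (-1)·(-8) = -5.
So f(t) = -1t³ − 5, and f(6) = -221.

-221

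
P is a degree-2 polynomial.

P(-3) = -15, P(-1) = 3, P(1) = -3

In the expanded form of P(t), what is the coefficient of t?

Write P(t) = at² + bt + c; the 3 given values yield a linear system in the 3 coefficients.
Solving, P(t) = -3t² - 3t + 3.
The coefficient of t is -3.

-3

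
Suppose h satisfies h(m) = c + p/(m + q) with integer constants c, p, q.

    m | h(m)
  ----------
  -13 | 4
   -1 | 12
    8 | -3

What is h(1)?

(h(m) − c)(m + q) = p for each data point; the three points give a linear system in c and q, then p follows.
Solving: c = 2, q = -2, p = -30, so h(m) = 2 − 30/(m − 2).
Then h(1) = 2 − 30/(-1) = 32.

32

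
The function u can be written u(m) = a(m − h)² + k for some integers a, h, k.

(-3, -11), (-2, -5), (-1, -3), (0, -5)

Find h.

First differences 6, 2, -2; second difference -4 = 2a, so a = -2.
Expanding, the m-coefficient is −2ah = 4h; matching it to the data gives h = -1, and then k = -3.
So u(m) = -2(m + 1)² − 3.
Hence h = -1.

-1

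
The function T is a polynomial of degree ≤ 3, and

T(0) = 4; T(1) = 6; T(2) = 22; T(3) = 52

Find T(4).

96

First differences: 2, 16, 30. Second differences: 14, 14.
Level-2 differences are constant, so T has degree 2.
Fitting a degree-2 polynomial gives T(m) = 7m² - 5m + 4.
Then T(4) = 96.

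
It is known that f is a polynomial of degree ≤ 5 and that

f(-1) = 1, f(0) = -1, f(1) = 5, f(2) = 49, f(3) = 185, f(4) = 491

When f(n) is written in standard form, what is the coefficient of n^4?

1

First differences: -2, 6, 44, 136, 306. Second differences: 8, 38, 92, 170. Third differences: 30, 54, 78. Fourth differences: 24, 24.
Level-4 differences are constant, so f has degree 4.
Fitting a degree-4 polynomial gives f(n) = n^4 + 3n³ + 3n² - n - 1.
The coefficient of n^4 is 1.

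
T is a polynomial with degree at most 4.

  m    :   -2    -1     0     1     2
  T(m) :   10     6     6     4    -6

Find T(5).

First differences: -4, 0, -2, -10. Second differences: 4, -2, -8. Third differences: -6, -6.
Level-3 differences are constant, so T has degree 3.
Fitting a degree-3 polynomial gives T(m) = -m³ - m² + 6.
Then T(5) = -144.

-144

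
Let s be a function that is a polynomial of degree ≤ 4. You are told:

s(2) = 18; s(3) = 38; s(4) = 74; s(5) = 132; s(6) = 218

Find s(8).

Write s(n) = an^4 + bn³ + cn² + dn + e; the 5 given values yield a linear system in the 5 coefficients.
Solving, the leading coefficient vanishes, and s(n) = n³ - n² + 6n + 2.
Then s(8) = 498.

498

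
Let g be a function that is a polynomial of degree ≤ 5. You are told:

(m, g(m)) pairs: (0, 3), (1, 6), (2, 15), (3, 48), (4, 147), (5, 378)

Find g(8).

First differences: 3, 9, 33, 99, 231. Second differences: 6, 24, 66, 132. Third differences: 18, 42, 66. Fourth differences: 24, 24.
Level-4 differences are constant, so g has degree 4.
Fitting a degree-4 polynomial gives g(m) = m^4 - 3m³ + 5m² + 3.
Then g(8) = 2883.

2883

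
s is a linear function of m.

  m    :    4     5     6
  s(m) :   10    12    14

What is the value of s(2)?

6

First differences: 2, 2.
Level-1 differences are constant, so s has degree 1.
Fitting a degree-1 polynomial gives s(m) = 2m + 2.
Then s(2) = 6.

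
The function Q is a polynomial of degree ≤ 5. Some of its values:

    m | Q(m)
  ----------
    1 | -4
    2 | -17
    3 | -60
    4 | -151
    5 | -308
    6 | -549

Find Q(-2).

35

Write Q(m) = am^5 + bm^4 + cm³ + dm² + em + p; the 6 given values yield a linear system in the 6 coefficients.
Solving, the top 2 coefficients vanish, and Q(m) = -3m³ + 3m² - m - 3.
Then Q(-2) = 35.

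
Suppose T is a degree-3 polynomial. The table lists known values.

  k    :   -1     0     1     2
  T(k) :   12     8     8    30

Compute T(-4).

-132

Write T(k) = ak³ + bk² + ck + d; the 4 given values yield a linear system in the 4 coefficients.
Solving, T(k) = 3k³ + 2k² - 5k + 8.
Then T(-4) = -132.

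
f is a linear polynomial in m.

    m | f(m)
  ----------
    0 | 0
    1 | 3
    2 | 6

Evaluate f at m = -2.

-6

Write f(m) = am + b; the 3 given values yield a linear system in the 2 coefficients.
Solving, f(m) = 3m.
Then f(-2) = -6.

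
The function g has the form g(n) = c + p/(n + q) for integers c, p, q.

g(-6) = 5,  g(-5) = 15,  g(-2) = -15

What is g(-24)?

(g(n) − c)(n + q) = p for each data point; the three points give a linear system in c and q, then p follows.
Solving: c = -5, q = 4, p = -20, so g(n) = -5 − 20/(n + 4).
Then g(-24) = -5 − 20/(-20) = -4.

-4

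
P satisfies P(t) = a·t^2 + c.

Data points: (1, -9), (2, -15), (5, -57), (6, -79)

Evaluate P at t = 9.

-169

From P(1) = -9 and P(2) = -15: 1a + c = -9 and 4a + c = -15.
Subtracting: 3a = -6, so a = -2; then c = -9 − (-2)·1 = -7.
So P(t) = -2t² − 7, and P(9) = -169.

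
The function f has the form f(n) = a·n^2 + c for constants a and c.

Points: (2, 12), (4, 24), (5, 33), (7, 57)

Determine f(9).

89

From f(2) = 12 and f(4) = 24: 4a + c = 12 and 16a + c = 24.
Subtracting: 12a = 12, so a = 1; then c = 12 − 1·4 = 8.
So f(n) = 1n² + 8, and f(9) = 89.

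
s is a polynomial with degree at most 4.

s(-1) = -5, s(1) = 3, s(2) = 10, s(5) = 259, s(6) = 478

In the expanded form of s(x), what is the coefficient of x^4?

Write s(x) = ax^4 + bx³ + cx² + dx + e; the 5 given values yield a linear system in the 5 coefficients.
Solving, the leading coefficient vanishes, and s(x) = 3x³ - 5x² + x + 4.
The coefficient of x^4 is 0.

0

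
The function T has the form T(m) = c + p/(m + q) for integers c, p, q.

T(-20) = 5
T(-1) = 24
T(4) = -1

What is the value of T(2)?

-6

(T(m) − c)(m + q) = p for each data point; the three points give a linear system in c and q, then p follows.
Solving: c = 4, q = 0, p = -20, so T(m) = 4 − 20/(m + 0).
Then T(2) = 4 − 20/2 = -6.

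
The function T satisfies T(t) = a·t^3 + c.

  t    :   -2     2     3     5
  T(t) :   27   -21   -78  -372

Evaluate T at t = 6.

-645

From T(-2) = 27 and T(2) = -21: -8a + c = 27 and 8a + c = -21.
Subtracting: 16a = -48, so a = -3; then c = 27 − (-3)·(-8) = 3.
So T(t) = -3t³ + 3, and T(6) = -645.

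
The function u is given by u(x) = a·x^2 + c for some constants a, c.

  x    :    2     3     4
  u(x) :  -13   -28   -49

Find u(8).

-193

From u(2) = -13 and u(3) = -28: 4a + c = -13 and 9a + c = -28.
Subtracting: 5a = -15, so a = -3; then c = -13 − (-3)·4 = -1.
So u(x) = -3x² − 1, and u(8) = -193.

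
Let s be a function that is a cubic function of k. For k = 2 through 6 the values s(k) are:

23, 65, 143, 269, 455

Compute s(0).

-1

First differences: 42, 78, 126, 186. Second differences: 36, 48, 60. Third differences: 12, 12.
Level-3 differences are constant, so s has degree 3.
Fitting a degree-3 polynomial gives s(k) = 2k³ + 4k - 1.
Then s(0) = -1.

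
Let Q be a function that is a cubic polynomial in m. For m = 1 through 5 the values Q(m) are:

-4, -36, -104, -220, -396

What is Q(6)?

-644

Write Q(m) = am³ + bm² + cm + d; the 5 given values yield a linear system in the 4 coefficients.
Solving, Q(m) = -2m³ - 6m² + 4.
Then Q(6) = -644.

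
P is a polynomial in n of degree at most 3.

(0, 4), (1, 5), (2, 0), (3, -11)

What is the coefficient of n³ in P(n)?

0

First differences: 1, -5, -11. Second differences: -6, -6.
Level-2 differences are constant, so P has degree 2.
Fitting a degree-2 polynomial gives P(n) = -3n² + 4n + 4.
The coefficient of n³ is 0.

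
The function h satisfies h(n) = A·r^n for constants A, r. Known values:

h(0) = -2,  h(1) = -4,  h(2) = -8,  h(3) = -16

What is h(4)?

-32

Consecutive ratio: -4/(-2) = 2, and -8/(-4) = 2, so r = 2.
Then A·2^0 = -2 gives A = -2, and h(n) = -2·2^n.
h(4) = -2·2^4 = -32.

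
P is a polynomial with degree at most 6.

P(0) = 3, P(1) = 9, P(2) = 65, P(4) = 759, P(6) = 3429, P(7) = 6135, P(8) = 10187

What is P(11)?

Write P(x) = ax^6 + bx^5 + cx^4 + dx³ + ex² + px + q; the 7 given values yield a linear system in the 7 coefficients.
Solving, the top 2 coefficients vanish, and P(x) = 2x^4 + 4x³ - x² + x + 3.
Then P(11) = 34499.

34499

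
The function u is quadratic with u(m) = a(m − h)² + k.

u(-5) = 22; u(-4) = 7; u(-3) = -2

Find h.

First differences -15, -9; second difference 6 = 2a, so a = 3.
Expanding, the m-coefficient is −2ah = -6h; matching it to the data gives h = -2, and then k = -5.
So u(m) = 3(m + 2)² − 5.
Hence h = -2.

-2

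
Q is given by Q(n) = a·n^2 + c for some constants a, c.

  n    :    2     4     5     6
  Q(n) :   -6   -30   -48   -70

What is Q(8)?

-126

From Q(2) = -6 and Q(4) = -30: 4a + c = -6 and 16a + c = -30.
Subtracting: 12a = -24, so a = -2; then c = -6 − (-2)·4 = 2.
So Q(n) = -2n² + 2, and Q(8) = -126.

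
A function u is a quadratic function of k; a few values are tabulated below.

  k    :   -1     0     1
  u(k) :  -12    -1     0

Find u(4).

-57

Write u(k) = ak² + bk + c; the 3 given values yield a linear system in the 3 coefficients.
Solving, u(k) = -5k² + 6k - 1.
Then u(4) = -57.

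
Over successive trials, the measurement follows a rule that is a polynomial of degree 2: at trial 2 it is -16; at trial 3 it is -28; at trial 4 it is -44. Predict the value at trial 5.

Write the value at k as T(k).
Write T(k) = ak² + bk + c; the 3 given values yield a linear system in the 3 coefficients.
Solving, T(k) = -2k² - 2k - 4.
Then T(5) = -64.

-64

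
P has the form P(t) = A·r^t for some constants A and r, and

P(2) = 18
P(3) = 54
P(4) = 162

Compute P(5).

Consecutive ratio: 54/18 = 3, and 162/54 = 3, so r = 3.
Then A·3^2 = 18 gives A = 2, and P(t) = 2·3^t.
P(5) = 2·3^5 = 486.

486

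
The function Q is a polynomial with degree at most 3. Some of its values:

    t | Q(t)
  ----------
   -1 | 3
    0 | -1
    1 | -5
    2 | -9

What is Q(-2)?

7

First differences: -4, -4, -4.
Level-1 differences are constant, so Q has degree 1.
Fitting a degree-1 polynomial gives Q(t) = -4t - 1.
Then Q(-2) = 7.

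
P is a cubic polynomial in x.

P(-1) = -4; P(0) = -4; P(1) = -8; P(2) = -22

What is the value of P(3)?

-52

Write P(x) = ax³ + bx² + cx + d; the 4 given values yield a linear system in the 4 coefficients.
Solving, P(x) = -x³ - 2x² - x - 4.
Then P(3) = -52.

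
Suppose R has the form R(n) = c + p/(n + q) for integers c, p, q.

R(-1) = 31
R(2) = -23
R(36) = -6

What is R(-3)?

7

(R(n) − c)(n + q) = p for each data point; the three points give a linear system in c and q, then p follows.
Solving: c = -5, q = 0, p = -36, so R(n) = -5 − 36/(n + 0).
Then R(-3) = -5 − 36/(-3) = 7.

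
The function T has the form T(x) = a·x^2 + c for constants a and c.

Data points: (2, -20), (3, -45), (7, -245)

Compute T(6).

-180

From T(2) = -20 and T(3) = -45: 4a + c = -20 and 9a + c = -45.
Subtracting: 5a = -25, so a = -5; then c = -20 − (-5)·4 = 0.
So T(x) = -5x² + 0, and T(6) = -180.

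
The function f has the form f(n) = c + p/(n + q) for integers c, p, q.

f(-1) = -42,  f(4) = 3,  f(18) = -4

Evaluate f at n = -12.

-9

(f(n) − c)(n + q) = p for each data point; the three points give a linear system in c and q, then p follows.
Solving: c = -6, q = 0, p = 36, so f(n) = -6 + 36/(n + 0).
Then f(-12) = -6 + 36/(-12) = -9.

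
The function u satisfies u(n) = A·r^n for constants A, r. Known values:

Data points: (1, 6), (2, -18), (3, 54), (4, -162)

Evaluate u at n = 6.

-1458

Consecutive ratio: -18/6 = -3, and 54/(-18) = -3, so r = -3.
Then A·(-3)^1 = 6 gives A = -2, and u(n) = -2·(-3)^n.
u(6) = -2·(-3)^6 = -1458.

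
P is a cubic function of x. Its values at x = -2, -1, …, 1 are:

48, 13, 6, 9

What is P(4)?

Write P(x) = ax³ + bx² + cx + d; the 4 given values yield a linear system in the 4 coefficients.
Solving, P(x) = -3x³ + 5x² + x + 6.
Then P(4) = -102.

-102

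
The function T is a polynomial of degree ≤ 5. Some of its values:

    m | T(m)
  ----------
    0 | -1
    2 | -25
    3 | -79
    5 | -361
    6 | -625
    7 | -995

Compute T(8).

-1489

Write T(m) = am^5 + bm^4 + cm³ + dm² + em + p; the 6 given values yield a linear system in the 6 coefficients.
Solving, the top 2 coefficients vanish, and T(m) = -3m³ + m² - 2m - 1.
Then T(8) = -1489.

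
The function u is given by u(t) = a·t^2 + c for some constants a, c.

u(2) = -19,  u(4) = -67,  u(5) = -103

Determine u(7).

From u(2) = -19 and u(4) = -67: 4a + c = -19 and 16a + c = -67.
Subtracting: 12a = -48, so a = -4; then c = -19 − (-4)·4 = -3.
So u(t) = -4t² − 3, and u(7) = -199.

-199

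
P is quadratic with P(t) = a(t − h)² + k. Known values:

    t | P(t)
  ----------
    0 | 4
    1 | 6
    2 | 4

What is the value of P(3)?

First differences 2, -2; second difference -4 = 2a, so a = -2.
Expanding, the t-coefficient is −2ah = 4h; matching it to the data gives h = 1, and then k = 6.
So P(t) = -2(t − 1)² + 6.
P(3) = -2·2² + 6 = -2.

-2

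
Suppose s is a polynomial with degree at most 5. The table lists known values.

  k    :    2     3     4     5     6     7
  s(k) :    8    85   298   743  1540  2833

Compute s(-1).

First differences: 77, 213, 445, 797, 1293. Second differences: 136, 232, 352, 496. Third differences: 96, 120, 144. Fourth differences: 24, 24.
Level-4 differences are constant, so s has degree 4.
Fitting a degree-4 polynomial gives s(k) = k^4 + 2k³ - 5k² - k - 2.
Then s(-1) = -7.

-7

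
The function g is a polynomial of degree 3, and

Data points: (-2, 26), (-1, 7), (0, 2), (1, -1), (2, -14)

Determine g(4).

First differences: -19, -5, -3, -13. Second differences: 14, 2, -10. Third differences: -12, -12.
Level-3 differences are constant, so g has degree 3.
Fitting a degree-3 polynomial gives g(t) = -2t³ + t² - 2t + 2.
Then g(4) = -118.

-118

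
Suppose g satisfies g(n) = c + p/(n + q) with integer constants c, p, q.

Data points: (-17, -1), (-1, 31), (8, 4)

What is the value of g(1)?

(g(n) − c)(n + q) = p for each data point; the three points give a linear system in c and q, then p follows.
Solving: c = 1, q = 2, p = 30, so g(n) = 1 + 30/(n + 2).
Then g(1) = 1 + 30/3 = 11.

11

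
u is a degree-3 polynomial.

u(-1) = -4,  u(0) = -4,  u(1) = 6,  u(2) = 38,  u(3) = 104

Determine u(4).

Write u(k) = ak³ + bk² + ck + d; the 5 given values yield a linear system in the 4 coefficients.
Solving, u(k) = 2k³ + 5k² + 3k - 4.
Then u(4) = 216.

216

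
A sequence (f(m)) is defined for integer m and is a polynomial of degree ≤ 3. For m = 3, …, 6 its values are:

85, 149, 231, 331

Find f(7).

449

First differences: 64, 82, 100. Second differences: 18, 18.
Level-2 differences are constant, so f has degree 2.
Extending the table by one column gives the next first difference 118, so f(7) = 331 + 118 = 449.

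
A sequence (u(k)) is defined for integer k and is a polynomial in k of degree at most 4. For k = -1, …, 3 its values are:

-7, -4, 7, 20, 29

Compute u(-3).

35

First differences: 3, 11, 13, 9. Second differences: 8, 2, -4. Third differences: -6, -6.
Level-3 differences are constant, so u has degree 3.
Fitting a degree-3 polynomial gives u(k) = -k³ + 4k² + 8k - 4.
Then u(-3) = 35.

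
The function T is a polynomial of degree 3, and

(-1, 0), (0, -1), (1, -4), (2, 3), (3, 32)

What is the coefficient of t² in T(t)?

-1

Write T(t) = at³ + bt² + ct + d; the 5 given values yield a linear system in the 4 coefficients.
Solving, T(t) = 2t³ - t² - 4t - 1.
The coefficient of t² is -1.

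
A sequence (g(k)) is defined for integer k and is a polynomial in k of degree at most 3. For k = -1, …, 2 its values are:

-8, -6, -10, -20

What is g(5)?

-86

Write g(k) = ak³ + bk² + ck + d; the 4 given values yield a linear system in the 4 coefficients.
Solving, the leading coefficient vanishes, and g(k) = -3k² - k - 6.
Then g(5) = -86.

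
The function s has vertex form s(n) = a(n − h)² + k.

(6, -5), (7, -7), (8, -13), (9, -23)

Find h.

6

First differences -2, -6, -10; second difference -4 = 2a, so a = -2.
Expanding, the n-coefficient is −2ah = 4h; matching it to the data gives h = 6, and then k = -5.
So s(n) = -2(n − 6)² − 5.
Hence h = 6.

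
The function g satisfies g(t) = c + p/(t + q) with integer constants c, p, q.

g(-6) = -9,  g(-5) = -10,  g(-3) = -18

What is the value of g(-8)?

-8

(g(t) − c)(t + q) = p for each data point; the three points give a linear system in c and q, then p follows.
Solving: c = -6, q = 2, p = 12, so g(t) = -6 + 12/(t + 2).
Then g(-8) = -6 + 12/(-6) = -8.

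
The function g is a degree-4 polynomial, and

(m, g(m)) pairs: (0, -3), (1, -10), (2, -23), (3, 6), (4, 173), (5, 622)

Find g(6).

1545

First differences: -7, -13, 29, 167, 449. Second differences: -6, 42, 138, 282. Third differences: 48, 96, 144. Fourth differences: 48, 48.
Level-4 differences are constant, so g has degree 4.
Extending the table by one column gives the next first difference 923, so g(6) = 622 + 923 = 1545.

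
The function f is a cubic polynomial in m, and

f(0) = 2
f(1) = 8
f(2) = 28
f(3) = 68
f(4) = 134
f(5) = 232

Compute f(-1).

First differences: 6, 20, 40, 66, 98. Second differences: 14, 20, 26, 32. Third differences: 6, 6, 6.
Level-3 differences are constant, so f has degree 3.
Fitting a degree-3 polynomial gives f(m) = m³ + 4m² + m + 2.
Then f(-1) = 4.

4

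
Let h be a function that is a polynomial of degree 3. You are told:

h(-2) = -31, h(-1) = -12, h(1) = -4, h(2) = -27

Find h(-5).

Write h(n) = an³ + bn² + cn + d; the 4 given values yield a linear system in the 4 coefficients.
Solving, h(n) = -n³ - 7n² + 5n - 1.
Then h(-5) = -76.

-76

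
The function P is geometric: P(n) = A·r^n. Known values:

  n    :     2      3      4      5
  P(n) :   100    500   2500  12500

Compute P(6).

Consecutive ratio: 500/100 = 5, and 2500/500 = 5, so r = 5.
Then A·5^2 = 100 gives A = 4, and P(n) = 4·5^n.
P(6) = 4·5^6 = 62500.

62500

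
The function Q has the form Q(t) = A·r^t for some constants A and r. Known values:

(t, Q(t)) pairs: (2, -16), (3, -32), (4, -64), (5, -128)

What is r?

2

Consecutive ratio: -32/(-16) = 2, and -64/(-32) = 2, so r = 2.
Then A·2^2 = -16 gives A = -4, and Q(t) = -4·2^t.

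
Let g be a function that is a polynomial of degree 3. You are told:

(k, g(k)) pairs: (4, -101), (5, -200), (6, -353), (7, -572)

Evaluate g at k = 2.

Write g(k) = ak³ + bk² + ck + d; the 4 given values yield a linear system in the 4 coefficients.
Solving, g(k) = -2k³ + 3k² - 4k - 5.
Then g(2) = -17.

-17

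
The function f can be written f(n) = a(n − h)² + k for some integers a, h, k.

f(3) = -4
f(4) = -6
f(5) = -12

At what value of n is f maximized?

3

First differences -2, -6; second difference -4 = 2a, so a = -2.
Expanding, the n-coefficient is −2ah = 4h; matching it to the data gives h = 3, and then k = -4.
So f(n) = -2(n − 3)² − 4.
Hence h = 3.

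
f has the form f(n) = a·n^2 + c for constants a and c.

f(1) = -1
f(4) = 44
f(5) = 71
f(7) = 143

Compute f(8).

From f(1) = -1 and f(4) = 44: 1a + c = -1 and 16a + c = 44.
Subtracting: 15a = 45, so a = 3; then c = -1 − 3·1 = -4.
So f(n) = 3n² − 4, and f(8) = 188.

188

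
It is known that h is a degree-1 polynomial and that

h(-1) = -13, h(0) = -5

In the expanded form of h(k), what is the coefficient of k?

8

Write h(k) = ak + b; the 2 given values yield a linear system in the 2 coefficients.
Solving, h(k) = 8k - 5.
The coefficient of k is 8.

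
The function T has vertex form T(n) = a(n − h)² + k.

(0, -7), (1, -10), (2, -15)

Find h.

First differences -3, -5; second difference -2 = 2a, so a = -1.
Expanding, the n-coefficient is −2ah = 2h; matching it to the data gives h = -1, and then k = -6.
So T(n) = -1(n + 1)² − 6.
Hence h = -1.

-1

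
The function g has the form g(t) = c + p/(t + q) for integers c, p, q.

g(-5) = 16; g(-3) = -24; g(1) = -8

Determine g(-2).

-14

(g(t) − c)(t + q) = p for each data point; the three points give a linear system in c and q, then p follows.
Solving: c = -4, q = 4, p = -20, so g(t) = -4 − 20/(t + 4).
Then g(-2) = -4 − 20/2 = -14.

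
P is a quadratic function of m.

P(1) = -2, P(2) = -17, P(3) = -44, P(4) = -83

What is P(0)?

First differences: -15, -27, -39. Second differences: -12, -12.
Level-2 differences are constant, so P has degree 2.
Fitting a degree-2 polynomial gives P(m) = -6m² + 3m + 1.
The constant term is P(0) = 1.

1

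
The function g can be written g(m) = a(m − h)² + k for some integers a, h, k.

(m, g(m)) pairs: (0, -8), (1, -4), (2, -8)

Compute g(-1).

-20

First differences 4, -4; second difference -8 = 2a, so a = -4.
Expanding, the m-coefficient is −2ah = 8h; matching it to the data gives h = 1, and then k = -4.
So g(m) = -4(m − 1)² − 4.
g(-1) = -4·(-2)² − 4 = -20.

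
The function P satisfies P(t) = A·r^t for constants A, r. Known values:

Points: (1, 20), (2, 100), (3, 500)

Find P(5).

Consecutive ratio: 100/20 = 5, and 500/100 = 5, so r = 5.
Then A·5^1 = 20 gives A = 4, and P(t) = 4·5^t.
P(5) = 4·5^5 = 12500.

12500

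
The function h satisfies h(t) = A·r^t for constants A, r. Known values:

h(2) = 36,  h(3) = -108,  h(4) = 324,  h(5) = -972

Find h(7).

-8748

Consecutive ratio: -108/36 = -3, and 324/(-108) = -3, so r = -3.
Then A·(-3)^2 = 36 gives A = 4, and h(t) = 4·(-3)^t.
h(7) = 4·(-3)^7 = -8748.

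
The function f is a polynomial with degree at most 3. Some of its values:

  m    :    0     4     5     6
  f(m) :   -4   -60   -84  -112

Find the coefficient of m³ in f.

Write f(m) = am³ + bm² + cm + d; the 4 given values yield a linear system in the 4 coefficients.
Solving, the leading coefficient vanishes, and f(m) = -2m² - 6m - 4.
The coefficient of m³ is 0.

0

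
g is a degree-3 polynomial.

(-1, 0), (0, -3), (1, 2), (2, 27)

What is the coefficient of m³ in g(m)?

Write g(m) = am³ + bm² + cm + d; the 4 given values yield a linear system in the 4 coefficients.
Solving, g(m) = 2m³ + 4m² - m - 3.
The coefficient of m³ is 2.

2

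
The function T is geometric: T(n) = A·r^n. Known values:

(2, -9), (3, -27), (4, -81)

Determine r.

Consecutive ratio: -27/(-9) = 3, and -81/(-27) = 3, so r = 3.
Then A·3^2 = -9 gives A = -1, and T(n) = -1·3^n.

3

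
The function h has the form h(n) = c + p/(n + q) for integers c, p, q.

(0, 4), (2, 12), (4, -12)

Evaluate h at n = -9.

(h(n) − c)(n + q) = p for each data point; the three points give a linear system in c and q, then p follows.
Solving: c = 0, q = -3, p = -12, so h(n) = -12/(n − 3).
Then h(-9) = 0 − 12/(-12) = 1.

1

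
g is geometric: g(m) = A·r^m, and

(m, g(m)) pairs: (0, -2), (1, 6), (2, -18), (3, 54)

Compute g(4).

-162

Consecutive ratio: 6/(-2) = -3, and -18/6 = -3, so r = -3.
Then A·(-3)^0 = -2 gives A = -2, and g(m) = -2·(-3)^m.
g(4) = -2·(-3)^4 = -162.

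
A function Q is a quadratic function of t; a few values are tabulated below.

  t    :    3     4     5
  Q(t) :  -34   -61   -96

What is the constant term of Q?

-1

Write Q(t) = at² + bt + c; the 3 given values yield a linear system in the 3 coefficients.
Solving, Q(t) = -4t² + t - 1.
The constant term is Q(0) = -1.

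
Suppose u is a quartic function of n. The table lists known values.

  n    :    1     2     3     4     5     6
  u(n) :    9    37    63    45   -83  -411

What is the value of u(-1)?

-5

Write u(n) = an^4 + bn³ + cn² + dn + e; the 6 given values yield a linear system in the 5 coefficients.
Solving, u(n) = -n^4 + 3n³ + 6n² + 4n - 3.
Then u(-1) = -5.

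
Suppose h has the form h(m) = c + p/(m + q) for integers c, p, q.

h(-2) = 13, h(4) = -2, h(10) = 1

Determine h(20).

2

(h(m) − c)(m + q) = p for each data point; the three points give a linear system in c and q, then p follows.
Solving: c = 3, q = 0, p = -20, so h(m) = 3 − 20/(m + 0).
Then h(20) = 3 − 20/20 = 2.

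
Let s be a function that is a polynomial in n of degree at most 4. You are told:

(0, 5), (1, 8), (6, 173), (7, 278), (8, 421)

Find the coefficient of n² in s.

Write s(n) = an^4 + bn³ + cn² + dn + e; the 5 given values yield a linear system in the 5 coefficients.
Solving, the leading coefficient vanishes, and s(n) = n³ - 2n² + 4n + 5.
The coefficient of n² is -2.

-2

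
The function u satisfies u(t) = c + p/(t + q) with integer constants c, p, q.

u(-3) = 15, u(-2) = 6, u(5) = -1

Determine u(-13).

-5

(u(t) − c)(t + q) = p for each data point; the three points give a linear system in c and q, then p follows.
Solving: c = -3, q = 4, p = 18, so u(t) = -3 + 18/(t + 4).
Then u(-13) = -3 + 18/(-9) = -5.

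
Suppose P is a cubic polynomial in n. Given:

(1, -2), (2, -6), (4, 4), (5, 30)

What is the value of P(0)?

0

Write P(n) = an³ + bn² + cn + d; the 4 given values yield a linear system in the 4 coefficients.
Solving, P(n) = n³ - 4n² + n.
Then P(0) = 0.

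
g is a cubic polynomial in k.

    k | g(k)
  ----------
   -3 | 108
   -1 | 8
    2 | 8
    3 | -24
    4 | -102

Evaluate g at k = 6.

Write g(k) = ak³ + bk² + ck + d; the 5 given values yield a linear system in the 4 coefficients.
Solving, g(k) = -3k³ + 4k² + 5k + 6.
Then g(6) = -468.

-468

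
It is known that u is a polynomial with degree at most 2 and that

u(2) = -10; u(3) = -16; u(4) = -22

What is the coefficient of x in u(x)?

First differences: -6, -6.
Level-1 differences are constant, so u has degree 1.
Fitting a degree-1 polynomial gives u(x) = -6x + 2.
The coefficient of x is -6.

-6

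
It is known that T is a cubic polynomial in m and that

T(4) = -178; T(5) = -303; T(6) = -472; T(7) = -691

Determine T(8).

Write T(m) = am³ + bm² + cm + d; the 4 given values yield a linear system in the 4 coefficients.
Solving, T(m) = -m³ - 7m² - m + 2.
Then T(8) = -966.

-966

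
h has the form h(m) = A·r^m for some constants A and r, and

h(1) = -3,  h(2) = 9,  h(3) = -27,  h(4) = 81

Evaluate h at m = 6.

729

Consecutive ratio: 9/(-3) = -3, and -27/9 = -3, so r = -3.
Then A·(-3)^1 = -3 gives A = 1, and h(m) = 1·(-3)^m.
h(6) = 1·(-3)^6 = 729.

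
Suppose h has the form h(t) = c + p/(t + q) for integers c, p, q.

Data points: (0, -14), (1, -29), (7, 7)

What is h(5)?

11

(h(t) − c)(t + q) = p for each data point; the three points give a linear system in c and q, then p follows.
Solving: c = 1, q = -2, p = 30, so h(t) = 1 + 30/(t − 2).
Then h(5) = 1 + 30/3 = 11.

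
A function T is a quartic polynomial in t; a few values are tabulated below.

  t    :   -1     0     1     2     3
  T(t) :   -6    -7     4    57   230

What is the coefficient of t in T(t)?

Write T(t) = at^4 + bt³ + ct² + dt + e; the 5 given values yield a linear system in the 5 coefficients.
Solving, T(t) = 2t^4 + t³ + 4t² + 4t - 7.
The coefficient of t is 4.

4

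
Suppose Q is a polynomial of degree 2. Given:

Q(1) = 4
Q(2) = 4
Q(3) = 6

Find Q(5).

16

Write Q(x) = ax² + bx + c; the 3 given values yield a linear system in the 3 coefficients.
Solving, Q(x) = x² - 3x + 6.
Then Q(5) = 16.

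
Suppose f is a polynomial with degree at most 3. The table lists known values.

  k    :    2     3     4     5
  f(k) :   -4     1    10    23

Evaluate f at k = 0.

First differences: 5, 9, 13. Second differences: 4, 4.
Level-2 differences are constant, so f has degree 2.
Fitting a degree-2 polynomial gives f(k) = 2k² - 5k - 2.
Then f(0) = -2.

-2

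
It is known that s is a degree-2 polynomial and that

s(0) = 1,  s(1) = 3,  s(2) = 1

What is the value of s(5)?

Write s(k) = ak² + bk + c; the 3 given values yield a linear system in the 3 coefficients.
Solving, s(k) = -2k² + 4k + 1.
Then s(5) = -29.

-29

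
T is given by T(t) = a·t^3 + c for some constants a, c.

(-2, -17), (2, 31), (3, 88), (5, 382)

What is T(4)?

199

From T(-2) = -17 and T(2) = 31: -8a + c = -17 and 8a + c = 31.
Subtracting: 16a = 48, so a = 3; then c = -17 − 3·(-8) = 7.
So T(t) = 3t³ + 7, and T(4) = 199.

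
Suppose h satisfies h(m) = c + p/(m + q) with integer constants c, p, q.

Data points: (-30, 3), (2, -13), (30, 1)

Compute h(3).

(h(m) − c)(m + q) = p for each data point; the three points give a linear system in c and q, then p follows.
Solving: c = 2, q = 0, p = -30, so h(m) = 2 − 30/(m + 0).
Then h(3) = 2 − 30/3 = -8.

-8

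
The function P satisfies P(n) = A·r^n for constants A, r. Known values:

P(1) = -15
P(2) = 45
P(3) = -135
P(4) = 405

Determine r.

Consecutive ratio: 45/(-15) = -3, and -135/45 = -3, so r = -3.
Then A·(-3)^1 = -15 gives A = 5, and P(n) = 5·(-3)^n.

-3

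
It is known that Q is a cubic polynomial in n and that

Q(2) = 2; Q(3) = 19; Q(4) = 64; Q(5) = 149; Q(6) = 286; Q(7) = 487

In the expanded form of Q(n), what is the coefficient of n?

First differences: 17, 45, 85, 137, 201. Second differences: 28, 40, 52, 64. Third differences: 12, 12, 12.
Level-3 differences are constant, so Q has degree 3.
Fitting a degree-3 polynomial gives Q(n) = 2n³ - 4n² - n + 4.
The coefficient of n is -1.

-1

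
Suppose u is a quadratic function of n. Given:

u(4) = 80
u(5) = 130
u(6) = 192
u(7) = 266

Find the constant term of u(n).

0

First differences: 50, 62, 74. Second differences: 12, 12.
Level-2 differences are constant, so u has degree 2.
Fitting a degree-2 polynomial gives u(n) = 6n² - 4n.
The constant term is u(0) = 0.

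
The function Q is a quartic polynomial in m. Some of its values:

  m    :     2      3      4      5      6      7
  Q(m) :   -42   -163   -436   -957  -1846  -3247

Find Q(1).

Write Q(m) = am^4 + bm³ + cm² + dm + e; the 6 given values yield a linear system in the 5 coefficients.
Solving, Q(m) = -m^4 - 2m³ - 3m² - 3m + 8.
Then Q(1) = -1.

-1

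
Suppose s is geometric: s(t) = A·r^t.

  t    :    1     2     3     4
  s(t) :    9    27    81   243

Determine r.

3

Consecutive ratio: 27/9 = 3, and 81/27 = 3, so r = 3.
Then A·3^1 = 9 gives A = 3, and s(t) = 3·3^t.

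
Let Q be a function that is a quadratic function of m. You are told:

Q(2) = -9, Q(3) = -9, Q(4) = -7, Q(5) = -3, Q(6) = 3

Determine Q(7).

Write Q(m) = am² + bm + c; the 5 given values yield a linear system in the 3 coefficients.
Solving, Q(m) = m² - 5m - 3.
Then Q(7) = 11.

11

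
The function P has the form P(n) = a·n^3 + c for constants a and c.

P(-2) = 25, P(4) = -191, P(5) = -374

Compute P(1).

-2

From P(-2) = 25 and P(4) = -191: -8a + c = 25 and 64a + c = -191.
Subtracting: 72a = -216, so a = -3; then c = 25 − (-3)·(-8) = 1.
So P(n) = -3n³ + 1, and P(1) = -2.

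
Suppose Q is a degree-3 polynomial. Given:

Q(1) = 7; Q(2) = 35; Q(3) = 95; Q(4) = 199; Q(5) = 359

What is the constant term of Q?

First differences: 28, 60, 104, 160. Second differences: 32, 44, 56. Third differences: 12, 12.
Level-3 differences are constant, so Q has degree 3.
Fitting a degree-3 polynomial gives Q(t) = 2t³ + 4t² + 2t - 1.
The constant term is Q(0) = -1.

-1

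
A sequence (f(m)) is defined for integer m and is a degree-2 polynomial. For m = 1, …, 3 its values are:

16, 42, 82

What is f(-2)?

22

Write f(m) = am² + bm + c; the 3 given values yield a linear system in the 3 coefficients.
Solving, f(m) = 7m² + 5m + 4.
Then f(-2) = 22.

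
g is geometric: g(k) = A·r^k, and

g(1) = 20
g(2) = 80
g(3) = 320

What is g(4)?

Consecutive ratio: 80/20 = 4, and 320/80 = 4, so r = 4.
Then A·4^1 = 20 gives A = 5, and g(k) = 5·4^k.
g(4) = 5·4^4 = 1280.

1280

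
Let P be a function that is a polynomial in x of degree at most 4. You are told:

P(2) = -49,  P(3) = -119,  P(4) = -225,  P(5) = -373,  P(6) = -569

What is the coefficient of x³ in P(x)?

-1

Write P(x) = ax^4 + bx³ + cx² + dx + e; the 5 given values yield a linear system in the 5 coefficients.
Solving, the leading coefficient vanishes, and P(x) = -x³ - 9x² - 6x + 7.
The coefficient of x³ is -1.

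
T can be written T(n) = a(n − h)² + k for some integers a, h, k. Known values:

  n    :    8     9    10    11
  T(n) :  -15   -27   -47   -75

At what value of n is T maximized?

First differences -12, -20, -28; second difference -8 = 2a, so a = -4.
Expanding, the n-coefficient is −2ah = 8h; matching it to the data gives h = 7, and then k = -11.
So T(n) = -4(n − 7)² − 11.
Hence h = 7.

7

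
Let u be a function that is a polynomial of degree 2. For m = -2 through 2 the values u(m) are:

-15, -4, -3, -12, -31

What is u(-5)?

-108

Write u(m) = am² + bm + c; the 5 given values yield a linear system in the 3 coefficients.
Solving, u(m) = -5m² - 4m - 3.
Then u(-5) = -108.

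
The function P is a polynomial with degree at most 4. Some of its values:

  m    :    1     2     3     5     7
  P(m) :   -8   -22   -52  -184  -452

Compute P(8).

-652

Write P(m) = am^4 + bm³ + cm² + dm + e; the 5 given values yield a linear system in the 5 coefficients.
Solving, the leading coefficient vanishes, and P(m) = -m³ - 2m² - m - 4.
Then P(8) = -652.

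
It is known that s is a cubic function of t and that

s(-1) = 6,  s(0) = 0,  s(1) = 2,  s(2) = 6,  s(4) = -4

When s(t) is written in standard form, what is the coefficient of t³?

Write s(t) = at³ + bt² + ct + d; the 5 given values yield a linear system in the 4 coefficients.
Solving, s(t) = -t³ + 4t² - t.
The coefficient of t³ is -1.

-1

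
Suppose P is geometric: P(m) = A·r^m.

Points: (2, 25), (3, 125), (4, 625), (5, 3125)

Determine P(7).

78125

Consecutive ratio: 125/25 = 5, and 625/125 = 5, so r = 5.
Then A·5^2 = 25 gives A = 1, and P(m) = 1·5^m.
P(7) = 1·5^7 = 78125.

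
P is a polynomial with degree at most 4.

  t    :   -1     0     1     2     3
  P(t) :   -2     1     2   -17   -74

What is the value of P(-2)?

Write P(t) = at^4 + bt³ + ct² + dt + e; the 5 given values yield a linear system in the 5 coefficients.
Solving, the leading coefficient vanishes, and P(t) = -3t³ - t² + 5t + 1.
Then P(-2) = 11.

11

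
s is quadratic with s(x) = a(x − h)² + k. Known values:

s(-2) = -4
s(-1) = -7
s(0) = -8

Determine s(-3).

1

First differences -3, -1; second difference 2 = 2a, so a = 1.
Expanding, the x-coefficient is −2ah = -2h; matching it to the data gives h = 0, and then k = -8.
So s(x) = 1(x + 0)² − 8.
s(-3) = 1·(-3)² − 8 = 1.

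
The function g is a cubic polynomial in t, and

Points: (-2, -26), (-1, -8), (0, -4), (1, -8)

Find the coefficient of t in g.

-1

Write g(t) = at³ + bt² + ct + d; the 4 given values yield a linear system in the 4 coefficients.
Solving, g(t) = t³ - 4t² - t - 4.
The coefficient of t is -1.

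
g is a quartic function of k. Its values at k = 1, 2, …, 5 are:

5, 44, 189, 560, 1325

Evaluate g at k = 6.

Write g(k) = ak^4 + bk³ + ck² + dk + e; the 5 given values yield a linear system in the 5 coefficients.
Solving, g(k) = 2k^4 + 3k².
Then g(6) = 2700.

2700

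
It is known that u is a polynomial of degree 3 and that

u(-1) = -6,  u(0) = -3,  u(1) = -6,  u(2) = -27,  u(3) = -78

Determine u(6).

Write u(t) = at³ + bt² + ct + d; the 5 given values yield a linear system in the 4 coefficients.
Solving, u(t) = -2t³ - 3t² + 2t - 3.
Then u(6) = -531.

-531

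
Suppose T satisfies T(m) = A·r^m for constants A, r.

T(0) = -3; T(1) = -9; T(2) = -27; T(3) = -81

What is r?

Consecutive ratio: -9/(-3) = 3, and -27/(-9) = 3, so r = 3.
Then A·3^0 = -3 gives A = -3, and T(m) = -3·3^m.

3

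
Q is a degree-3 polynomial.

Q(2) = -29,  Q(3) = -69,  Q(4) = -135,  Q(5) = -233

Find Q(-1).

-5

Write Q(t) = at³ + bt² + ct + d; the 4 given values yield a linear system in the 4 coefficients.
Solving, Q(t) = -t³ - 4t² - t - 3.
Then Q(-1) = -5.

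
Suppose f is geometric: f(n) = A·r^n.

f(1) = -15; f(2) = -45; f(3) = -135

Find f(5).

-1215

Consecutive ratio: -45/(-15) = 3, and -135/(-45) = 3, so r = 3.
Then A·3^1 = -15 gives A = -5, and f(n) = -5·3^n.
f(5) = -5·3^5 = -1215.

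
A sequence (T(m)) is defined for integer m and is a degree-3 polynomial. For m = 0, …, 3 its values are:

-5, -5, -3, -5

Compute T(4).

Write T(m) = am³ + bm² + cm + d; the 4 given values yield a linear system in the 4 coefficients.
Solving, T(m) = -m³ + 4m² - 3m - 5.
Then T(4) = -17.

-17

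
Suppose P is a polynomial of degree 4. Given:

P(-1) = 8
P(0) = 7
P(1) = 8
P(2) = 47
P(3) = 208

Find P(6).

2983

Write P(x) = ax^4 + bx³ + cx² + dx + e; the 5 given values yield a linear system in the 5 coefficients.
Solving, P(x) = 2x^4 + 2x³ - x² - 2x + 7.
Then P(6) = 2983.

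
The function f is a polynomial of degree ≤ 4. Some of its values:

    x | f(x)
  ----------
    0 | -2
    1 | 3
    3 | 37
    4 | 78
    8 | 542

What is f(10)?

1038

Write f(x) = ax^4 + bx³ + cx² + dx + e; the 5 given values yield a linear system in the 5 coefficients.
Solving, the leading coefficient vanishes, and f(x) = x³ + 4x - 2.
Then f(10) = 1038.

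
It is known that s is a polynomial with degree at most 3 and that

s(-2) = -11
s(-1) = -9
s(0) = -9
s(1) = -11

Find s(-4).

-21

Write s(x) = ax³ + bx² + cx + d; the 4 given values yield a linear system in the 4 coefficients.
Solving, the leading coefficient vanishes, and s(x) = -x² - x - 9.
Then s(-4) = -21.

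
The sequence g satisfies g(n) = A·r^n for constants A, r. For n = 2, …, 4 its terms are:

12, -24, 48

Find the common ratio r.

-2

Consecutive ratio: -24/12 = -2, and 48/(-24) = -2, so r = -2.
Then A·(-2)^2 = 12 gives A = 3, and g(n) = 3·(-2)^n.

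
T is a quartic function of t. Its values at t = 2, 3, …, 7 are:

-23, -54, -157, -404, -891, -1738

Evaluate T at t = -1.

-2

First differences: -31, -103, -247, -487, -847. Second differences: -72, -144, -240, -360. Third differences: -72, -96, -120. Fourth differences: -24, -24.
Level-4 differences are constant, so T has degree 4.
Fitting a degree-4 polynomial gives T(t) = -t^4 + 2t³ + t² - 9t - 9.
Then T(-1) = -2.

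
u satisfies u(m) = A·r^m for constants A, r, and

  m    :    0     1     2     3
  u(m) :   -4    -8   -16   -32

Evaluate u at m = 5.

-128

Consecutive ratio: -8/(-4) = 2, and -16/(-8) = 2, so r = 2.
Then A·2^0 = -4 gives A = -4, and u(m) = -4·2^m.
u(5) = -4·2^5 = -128.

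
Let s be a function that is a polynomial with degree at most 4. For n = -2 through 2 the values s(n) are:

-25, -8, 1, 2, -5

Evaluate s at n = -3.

Write s(n) = an^4 + bn³ + cn² + dn + e; the 5 given values yield a linear system in the 5 coefficients.
Solving, the top 2 coefficients vanish, and s(n) = -4n² + 5n + 1.
Then s(-3) = -50.

-50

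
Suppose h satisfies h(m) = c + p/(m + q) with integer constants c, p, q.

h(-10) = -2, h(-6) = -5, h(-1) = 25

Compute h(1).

(h(m) − c)(m + q) = p for each data point; the three points give a linear system in c and q, then p follows.
Solving: c = 1, q = 2, p = 24, so h(m) = 1 + 24/(m + 2).
Then h(1) = 1 + 24/3 = 9.

9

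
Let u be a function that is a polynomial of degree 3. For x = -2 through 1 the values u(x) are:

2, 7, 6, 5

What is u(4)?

Write u(x) = ax³ + bx² + cx + d; the 4 given values yield a linear system in the 4 coefficients.
Solving, u(x) = x³ - 2x + 6.
Then u(4) = 62.

62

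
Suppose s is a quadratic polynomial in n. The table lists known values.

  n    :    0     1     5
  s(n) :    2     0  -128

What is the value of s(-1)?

Write s(n) = an² + bn + c; the 3 given values yield a linear system in the 3 coefficients.
Solving, s(n) = -6n² + 4n + 2.
Then s(-1) = -8.

-8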